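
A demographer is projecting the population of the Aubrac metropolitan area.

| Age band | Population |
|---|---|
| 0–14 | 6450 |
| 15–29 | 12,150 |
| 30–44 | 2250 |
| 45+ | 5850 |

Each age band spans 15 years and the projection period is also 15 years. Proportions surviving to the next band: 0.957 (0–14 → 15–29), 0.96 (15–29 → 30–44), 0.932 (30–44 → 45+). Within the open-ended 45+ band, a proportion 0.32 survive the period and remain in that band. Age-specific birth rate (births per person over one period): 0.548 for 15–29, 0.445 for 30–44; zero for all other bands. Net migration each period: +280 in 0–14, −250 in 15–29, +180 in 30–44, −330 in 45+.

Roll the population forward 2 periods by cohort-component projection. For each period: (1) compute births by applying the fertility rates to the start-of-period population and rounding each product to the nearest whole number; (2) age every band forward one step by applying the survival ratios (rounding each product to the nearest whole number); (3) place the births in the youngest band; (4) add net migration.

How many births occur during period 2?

Call the bands 1 to 4, youngest first.
— Period 1 —
Births: 12150 × 0.548 = 6658, 2250 × 0.445 = 1001 → total 7659
Band 2: 6450 × 0.957 = 6173
Band 3: 12150 × 0.96 = 11664
Band 4: 2250 × 0.932 + 5850 × 0.32 = 2097 + 1872 = 3969
Net migration: Band 1 + 280 → 7939; Band 2 − 250 → 5923; Band 3 + 180 → 11844; Band 4 − 330 → 3639
Population now: 0–14=7939, 15–29=5923, 30–44=11844, 45+=3639
— Period 2 —
Births: 5923 × 0.548 = 3246, 11844 × 0.445 = 5271 → total 8517
Band 2: 7939 × 0.957 = 7598
Band 3: 5923 × 0.96 = 5686
Band 4: 11844 × 0.932 + 3639 × 0.32 = 11039 + 1164 = 12203
Net migration: Band 1 + 280 → 8797; Band 2 − 250 → 7348; Band 3 + 180 → 5866; Band 4 − 330 → 11873
Population now: 0–14=8797, 15–29=7348, 30–44=5866, 45+=11873

8517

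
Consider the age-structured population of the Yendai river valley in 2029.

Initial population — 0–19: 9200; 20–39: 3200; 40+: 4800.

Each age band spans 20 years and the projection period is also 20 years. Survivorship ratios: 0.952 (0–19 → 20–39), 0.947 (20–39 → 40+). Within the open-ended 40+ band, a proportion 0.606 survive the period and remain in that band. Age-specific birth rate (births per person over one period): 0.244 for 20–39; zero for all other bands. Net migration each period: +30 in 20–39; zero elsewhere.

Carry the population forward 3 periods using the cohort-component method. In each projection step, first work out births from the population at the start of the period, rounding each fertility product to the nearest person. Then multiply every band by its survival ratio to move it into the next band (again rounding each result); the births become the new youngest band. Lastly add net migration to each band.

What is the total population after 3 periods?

10217

Period 1:
Births: 3200 × 0.244 = 781
20–39: 9200 × 0.952 = 8758
40+: 3200 × 0.947 + 4800 × 0.606 = 3030 + 2909 = 5939
Net migration: 20–39 + 30 → 8788
End of period: [781, 8788, 5939]
Period 2:
Births: 8788 × 0.244 = 2144
20–39: 781 × 0.952 = 744
40+: 8788 × 0.947 + 5939 × 0.606 = 8322 + 3599 = 11921
Net migration: 20–39 + 30 → 774
End of period: [2144, 774, 11921]
Period 3:
Births: 774 × 0.244 = 189
20–39: 2144 × 0.952 = 2041
40+: 774 × 0.947 + 11921 × 0.606 = 733 + 7224 = 7957
Net migration: 20–39 + 30 → 2071
End of period: [189, 2071, 7957]
Total after period 3: 189 + 2071 + 7957 = 10217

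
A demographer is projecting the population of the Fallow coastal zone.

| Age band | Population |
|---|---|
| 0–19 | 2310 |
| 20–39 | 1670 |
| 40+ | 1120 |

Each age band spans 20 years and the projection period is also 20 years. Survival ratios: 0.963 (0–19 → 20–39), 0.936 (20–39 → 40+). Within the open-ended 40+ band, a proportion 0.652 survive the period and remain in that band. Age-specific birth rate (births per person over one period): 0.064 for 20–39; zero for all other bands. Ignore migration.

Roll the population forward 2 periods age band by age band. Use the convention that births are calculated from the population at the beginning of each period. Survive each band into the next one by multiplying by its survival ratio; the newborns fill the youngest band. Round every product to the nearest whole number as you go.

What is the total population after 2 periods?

3823

(Bands numbered youngest = 1 to oldest = 3.)
After projecting period 1:
Births: 1670 * 0.064 = 107
Band 2: 2310 * 0.963 = 2225
Band 3: 1670 * 0.936 + 1120 * 0.652 = 1563 + 730 = 2293
→ [107, 2225, 2293]
After projecting period 2:
Births: 2225 * 0.064 = 142
Band 2: 107 * 0.963 = 103
Band 3: 2225 * 0.936 + 2293 * 0.652 = 2083 + 1495 = 3578
→ [142, 103, 3578]
Total after period 2: 142 + 103 + 3578 = 3823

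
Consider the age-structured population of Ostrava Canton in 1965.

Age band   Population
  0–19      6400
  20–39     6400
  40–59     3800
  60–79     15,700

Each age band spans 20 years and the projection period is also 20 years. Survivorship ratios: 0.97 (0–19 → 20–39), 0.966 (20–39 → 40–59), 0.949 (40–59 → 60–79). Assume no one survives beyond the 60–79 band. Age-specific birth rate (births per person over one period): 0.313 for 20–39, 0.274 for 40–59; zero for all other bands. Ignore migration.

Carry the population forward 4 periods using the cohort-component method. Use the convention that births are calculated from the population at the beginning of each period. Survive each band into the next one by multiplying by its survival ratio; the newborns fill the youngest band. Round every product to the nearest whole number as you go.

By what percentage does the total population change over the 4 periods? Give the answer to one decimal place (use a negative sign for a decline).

Let band 1 be 0–19 through band 4 = 60–79.
[period 1]
Births: 6400 × 0.313 = 2003  |  3800 × 0.274 = 1041 ⇒ total 3044
Band 2: 6400 × 0.97 = 6208
Band 3: 6400 × 0.966 = 6182
Band 4: 3800 × 0.949 = 3606
→ [3044, 6208, 6182, 3606]
[period 2]
Births: 6208 × 0.313 = 1943  |  6182 × 0.274 = 1694 ⇒ total 3637
Band 2: 3044 × 0.97 = 2953
Band 3: 6208 × 0.966 = 5997
Band 4: 6182 × 0.949 = 5867
→ [3637, 2953, 5997, 5867]
[period 3]
Births: 2953 × 0.313 = 924  |  5997 × 0.274 = 1643 ⇒ total 2567
Band 2: 3637 × 0.97 = 3528
Band 3: 2953 × 0.966 = 2853
Band 4: 5997 × 0.949 = 5691
→ [2567, 3528, 2853, 5691]
[period 4]
Births: 3528 × 0.313 = 1104  |  2853 × 0.274 = 782 ⇒ total 1886
Band 2: 2567 × 0.97 = 2490
Band 3: 3528 × 0.966 = 3408
Band 4: 2853 × 0.949 = 2707
→ [1886, 2490, 3408, 2707]
Total: 32300 → 10491; change = -21809; percentage change = -67.5%

-67.5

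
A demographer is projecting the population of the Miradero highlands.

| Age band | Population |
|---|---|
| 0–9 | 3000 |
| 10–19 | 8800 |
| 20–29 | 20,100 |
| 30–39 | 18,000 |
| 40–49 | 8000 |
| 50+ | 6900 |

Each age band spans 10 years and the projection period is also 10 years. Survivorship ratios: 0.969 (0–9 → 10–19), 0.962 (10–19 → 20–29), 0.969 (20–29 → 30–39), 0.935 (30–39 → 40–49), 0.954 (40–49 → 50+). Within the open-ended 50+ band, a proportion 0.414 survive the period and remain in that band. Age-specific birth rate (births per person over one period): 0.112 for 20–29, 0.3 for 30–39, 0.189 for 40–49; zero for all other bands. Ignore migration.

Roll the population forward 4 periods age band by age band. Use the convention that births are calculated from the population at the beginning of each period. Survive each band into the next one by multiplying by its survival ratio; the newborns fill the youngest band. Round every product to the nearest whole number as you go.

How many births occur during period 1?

9163

After projecting period 1:
Births: 20100 * 0.112 = 2251  |  18000 * 0.3 = 5400  |  8000 * 0.189 = 1512 → total 9163
10–19: 3000 * 0.969 = 2907
20–29: 8800 * 0.962 = 8466
30–39: 20100 * 0.969 = 19477
40–49: 18000 * 0.935 = 16830
50+: 8000 * 0.954 + 6900 * 0.414 = 7632 + 2857 = 10489
End of period: [9163, 2907, 8466, 19477, 16830, 10489]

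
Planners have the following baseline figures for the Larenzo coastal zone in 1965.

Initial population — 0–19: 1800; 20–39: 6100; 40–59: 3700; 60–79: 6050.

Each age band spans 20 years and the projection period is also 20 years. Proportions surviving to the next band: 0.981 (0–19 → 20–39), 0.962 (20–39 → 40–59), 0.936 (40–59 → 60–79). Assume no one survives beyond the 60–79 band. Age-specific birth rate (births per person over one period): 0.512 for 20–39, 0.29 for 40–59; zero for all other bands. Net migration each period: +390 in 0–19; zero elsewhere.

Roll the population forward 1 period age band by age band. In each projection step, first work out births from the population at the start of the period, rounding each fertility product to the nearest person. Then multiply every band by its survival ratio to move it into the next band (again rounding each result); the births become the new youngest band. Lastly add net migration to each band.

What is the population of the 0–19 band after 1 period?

4586

Let band 1 be 0–19 through band 4 = 60–79.
Period 1:
Births: 6100 × 0.512 = 3123, 3700 × 0.29 = 1073 ⇒ total 4196
Band 2: 1800 × 0.981 = 1766
Band 3: 6100 × 0.962 = 5868
Band 4: 3700 × 0.936 = 3463
Net migration: Band 1 + 390 → 4586
Giving 4586 / 1766 / 5868 / 3463.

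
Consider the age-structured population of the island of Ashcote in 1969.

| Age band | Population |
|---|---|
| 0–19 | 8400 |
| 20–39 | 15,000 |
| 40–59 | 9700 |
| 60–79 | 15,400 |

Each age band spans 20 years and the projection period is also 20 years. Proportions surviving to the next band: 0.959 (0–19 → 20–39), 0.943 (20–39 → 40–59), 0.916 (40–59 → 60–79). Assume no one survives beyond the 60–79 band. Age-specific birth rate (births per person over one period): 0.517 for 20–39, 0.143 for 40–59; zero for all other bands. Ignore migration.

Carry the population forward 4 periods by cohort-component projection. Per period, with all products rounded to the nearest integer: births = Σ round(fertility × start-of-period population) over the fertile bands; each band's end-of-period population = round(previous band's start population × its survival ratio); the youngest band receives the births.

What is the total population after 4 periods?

22808

(Groups numbered youngest = 1 to oldest = 4.)
Period 1.
Births: 15000 * 0.517 = 7755 ; 9700 * 0.143 = 1387 — total 9142
Group 2: 8400 * 0.959 = 8056
Group 3: 15000 * 0.943 = 14145
Group 4: 9700 * 0.916 = 8885
→ [9142, 8056, 14145, 8885]
Period 2.
Births: 8056 * 0.517 = 4165 ; 14145 * 0.143 = 2023 — total 6188
Group 2: 9142 * 0.959 = 8767
Group 3: 8056 * 0.943 = 7597
Group 4: 14145 * 0.916 = 12957
→ [6188, 8767, 7597, 12957]
Period 3.
Births: 8767 * 0.517 = 4533 ; 7597 * 0.143 = 1086 — total 5619
Group 2: 6188 * 0.959 = 5934
Group 3: 8767 * 0.943 = 8267
Group 4: 7597 * 0.916 = 6959
→ [5619, 5934, 8267, 6959]
Period 4.
Births: 5934 * 0.517 = 3068 ; 8267 * 0.143 = 1182 — total 4250
Group 2: 5619 * 0.959 = 5389
Group 3: 5934 * 0.943 = 5596
Group 4: 8267 * 0.916 = 7573
→ [4250, 5389, 5596, 7573]
Total after period 4: 4250 + 5389 + 5596 + 7573 = 22808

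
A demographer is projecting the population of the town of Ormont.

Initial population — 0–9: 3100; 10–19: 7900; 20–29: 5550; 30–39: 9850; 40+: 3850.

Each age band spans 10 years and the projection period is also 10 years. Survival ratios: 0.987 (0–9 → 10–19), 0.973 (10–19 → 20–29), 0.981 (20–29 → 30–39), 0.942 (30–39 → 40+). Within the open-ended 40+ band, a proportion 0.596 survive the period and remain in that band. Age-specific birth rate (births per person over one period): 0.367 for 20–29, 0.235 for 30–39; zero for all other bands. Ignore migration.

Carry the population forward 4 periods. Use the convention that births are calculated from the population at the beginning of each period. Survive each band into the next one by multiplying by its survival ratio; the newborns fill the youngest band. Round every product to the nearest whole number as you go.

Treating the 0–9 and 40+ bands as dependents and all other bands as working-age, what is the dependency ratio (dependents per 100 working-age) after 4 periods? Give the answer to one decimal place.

124.0

After projecting period 1:
Births: 5550 × 0.367 = 2037, 9850 × 0.235 = 2315 — total 4352
10–19: 3100 × 0.987 = 3060
20–29: 7900 × 0.973 = 7687
30–39: 5550 × 0.981 = 5445
40+: 9850 × 0.942 + 3850 × 0.596 = 9279 + 2295 = 11574
End of period: [4352, 3060, 7687, 5445, 11574]
After projecting period 2:
Births: 7687 × 0.367 = 2821, 5445 × 0.235 = 1280 — total 4101
10–19: 4352 × 0.987 = 4295
20–29: 3060 × 0.973 = 2977
30–39: 7687 × 0.981 = 7541
40+: 5445 × 0.942 + 11574 × 0.596 = 5129 + 6898 = 12027
End of period: [4101, 4295, 2977, 7541, 12027]
After projecting period 3:
Births: 2977 × 0.367 = 1093, 7541 × 0.235 = 1772 — total 2865
10–19: 4101 × 0.987 = 4048
20–29: 4295 × 0.973 = 4179
30–39: 2977 × 0.981 = 2920
40+: 7541 × 0.942 + 12027 × 0.596 = 7104 + 7168 = 14272
End of period: [2865, 4048, 4179, 2920, 14272]
After projecting period 4:
Births: 4179 × 0.367 = 1534, 2920 × 0.235 = 686 — total 2220
10–19: 2865 × 0.987 = 2828
20–29: 4048 × 0.973 = 3939
30–39: 4179 × 0.981 = 4100
40+: 2920 × 0.942 + 14272 × 0.596 = 2751 + 8506 = 11257
End of period: [2220, 2828, 3939, 4100, 11257]
Dependents (band 0–9 + band 40+) = 2220 + 11257 = 13477; working-age = 10867; ratio = 13477/10867 × 100 = 124.0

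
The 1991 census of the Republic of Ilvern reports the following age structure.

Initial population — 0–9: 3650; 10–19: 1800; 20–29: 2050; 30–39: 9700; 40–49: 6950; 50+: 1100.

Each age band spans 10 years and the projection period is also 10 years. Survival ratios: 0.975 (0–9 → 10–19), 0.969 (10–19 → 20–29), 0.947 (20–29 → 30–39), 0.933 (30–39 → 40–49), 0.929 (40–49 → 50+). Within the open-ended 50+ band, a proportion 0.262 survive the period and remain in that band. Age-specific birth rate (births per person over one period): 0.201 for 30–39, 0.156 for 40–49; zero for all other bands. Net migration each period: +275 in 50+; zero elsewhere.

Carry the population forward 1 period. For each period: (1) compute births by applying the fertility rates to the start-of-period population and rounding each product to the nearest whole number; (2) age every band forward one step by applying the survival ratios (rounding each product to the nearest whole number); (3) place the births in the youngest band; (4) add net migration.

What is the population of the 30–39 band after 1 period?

1941

Call the bands 1 to 6, youngest first.
— Period 1 —
Births: 9700 * 0.201 = 1950, 6950 * 0.156 = 1084 — total 3034
Band 2: 3650 * 0.975 = 3559
Band 3: 1800 * 0.969 = 1744
Band 4: 2050 * 0.947 = 1941
Band 5: 9700 * 0.933 = 9050
Band 6: 6950 * 0.929 + 1100 * 0.262 = 6457 + 288 = 6745
Net migration: Band 6 + 275 → 7020
Giving 3034 / 3559 / 1744 / 1941 / 9050 / 7020.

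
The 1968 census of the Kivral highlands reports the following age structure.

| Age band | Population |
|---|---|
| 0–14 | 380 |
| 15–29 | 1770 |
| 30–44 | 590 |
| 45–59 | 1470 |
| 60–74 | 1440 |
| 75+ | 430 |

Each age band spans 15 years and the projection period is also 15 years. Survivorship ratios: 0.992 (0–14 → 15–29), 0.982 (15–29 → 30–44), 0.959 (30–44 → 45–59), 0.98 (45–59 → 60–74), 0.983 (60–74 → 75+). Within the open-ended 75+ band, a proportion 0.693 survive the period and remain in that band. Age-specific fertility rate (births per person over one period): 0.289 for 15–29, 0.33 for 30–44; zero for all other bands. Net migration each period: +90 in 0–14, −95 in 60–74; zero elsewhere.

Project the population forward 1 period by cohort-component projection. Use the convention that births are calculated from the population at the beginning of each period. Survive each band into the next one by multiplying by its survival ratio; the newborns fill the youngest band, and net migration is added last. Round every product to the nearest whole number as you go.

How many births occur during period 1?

(Groups numbered youngest = 1 to oldest = 6.)
After projecting period 1:
Births: 1770 × 0.289 = 512  |  590 × 0.33 = 195 → 707
Group 2: 380 × 0.992 = 377
Group 3: 1770 × 0.982 = 1738
Group 4: 590 × 0.959 = 566
Group 5: 1470 × 0.98 = 1441
Group 6: 1440 × 0.983 + 430 × 0.693 = 1416 + 298 = 1714
Net migration: Group 1 + 90 → 797; Group 5 − 95 → 1346
Giving 797 / 377 / 1738 / 566 / 1346 / 1714.

707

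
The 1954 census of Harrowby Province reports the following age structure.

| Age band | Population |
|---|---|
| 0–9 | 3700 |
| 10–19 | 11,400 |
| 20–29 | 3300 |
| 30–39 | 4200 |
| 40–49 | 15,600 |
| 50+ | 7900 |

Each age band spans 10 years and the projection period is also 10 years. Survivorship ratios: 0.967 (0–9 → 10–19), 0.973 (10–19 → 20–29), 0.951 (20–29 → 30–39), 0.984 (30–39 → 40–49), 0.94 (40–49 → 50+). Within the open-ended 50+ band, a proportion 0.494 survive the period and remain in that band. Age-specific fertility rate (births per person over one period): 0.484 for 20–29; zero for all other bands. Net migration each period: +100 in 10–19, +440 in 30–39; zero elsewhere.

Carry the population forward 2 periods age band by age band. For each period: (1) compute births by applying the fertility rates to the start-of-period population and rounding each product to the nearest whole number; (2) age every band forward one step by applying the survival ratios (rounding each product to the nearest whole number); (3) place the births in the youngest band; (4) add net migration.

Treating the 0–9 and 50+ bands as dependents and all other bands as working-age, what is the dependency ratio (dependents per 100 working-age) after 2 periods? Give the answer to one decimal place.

Call the bands 1 to 6, youngest first.
[period 1]
Births: 3300 × 0.484 = 1597
Band 2: 3700 × 0.967 = 3578
Band 3: 11400 × 0.973 = 11092
Band 4: 3300 × 0.951 = 3138
Band 5: 4200 × 0.984 = 4133
Band 6: 15600 × 0.94 + 7900 × 0.494 = 14664 + 3903 = 18567
Net migration: Band 2 + 100 → 3678; Band 4 + 440 → 3578
End of period: [1597, 3678, 11092, 3578, 4133, 18567]
[period 2]
Births: 11092 × 0.484 = 5369
Band 2: 1597 × 0.967 = 1544
Band 3: 3678 × 0.973 = 3579
Band 4: 11092 × 0.951 = 10548
Band 5: 3578 × 0.984 = 3521
Band 6: 4133 × 0.94 + 18567 × 0.494 = 3885 + 9172 = 13057
Net migration: Band 2 + 100 → 1644; Band 4 + 440 → 10988
End of period: [5369, 1644, 3579, 10988, 3521, 13057]
Dependents (band 0–9 + band 50+) = 5369 + 13057 = 18426; working-age = 19732; ratio = 18426/19732 × 100 = 93.4

93.4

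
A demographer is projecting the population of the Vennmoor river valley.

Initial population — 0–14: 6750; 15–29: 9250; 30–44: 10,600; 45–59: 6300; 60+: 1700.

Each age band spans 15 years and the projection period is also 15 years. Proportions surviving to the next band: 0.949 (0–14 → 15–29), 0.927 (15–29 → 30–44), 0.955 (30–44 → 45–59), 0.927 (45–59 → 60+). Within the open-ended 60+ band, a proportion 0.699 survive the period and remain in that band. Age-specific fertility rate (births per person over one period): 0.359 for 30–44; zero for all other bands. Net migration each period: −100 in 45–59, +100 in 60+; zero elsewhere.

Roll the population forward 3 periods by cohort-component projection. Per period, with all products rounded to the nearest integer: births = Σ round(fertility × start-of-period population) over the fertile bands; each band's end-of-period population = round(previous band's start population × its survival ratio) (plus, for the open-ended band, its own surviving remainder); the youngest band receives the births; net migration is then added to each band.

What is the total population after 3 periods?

31617

Let group 1 be 0–14 through group 5 = 60+.
After projecting period 1:
Births: 10600 × 0.359 = 3805
Group 2: 6750 × 0.949 = 6406
Group 3: 9250 × 0.927 = 8575
Group 4: 10600 × 0.955 = 10123
Group 5: 6300 × 0.927 + 1700 × 0.699 = 5840 + 1188 = 7028
Net migration: Group 4 − 100 → 10023; Group 5 + 100 → 7128
Giving 3805 / 6406 / 8575 / 10023 / 7128.
After projecting period 2:
Births: 8575 × 0.359 = 3078
Group 2: 3805 × 0.949 = 3611
Group 3: 6406 × 0.927 = 5938
Group 4: 8575 × 0.955 = 8189
Group 5: 10023 × 0.927 + 7128 × 0.699 = 9291 + 4982 = 14273
Net migration: Group 4 − 100 → 8089; Group 5 + 100 → 14373
Giving 3078 / 3611 / 5938 / 8089 / 14373.
After projecting period 3:
Births: 5938 × 0.359 = 2132
Group 2: 3078 × 0.949 = 2921
Group 3: 3611 × 0.927 = 3347
Group 4: 5938 × 0.955 = 5671
Group 5: 8089 × 0.927 + 14373 × 0.699 = 7499 + 10047 = 17546
Net migration: Group 4 − 100 → 5571; Group 5 + 100 → 17646
Giving 2132 / 2921 / 3347 / 5571 / 17646.
Total after period 3: 2132 + 2921 + 3347 + 5571 + 17646 = 31617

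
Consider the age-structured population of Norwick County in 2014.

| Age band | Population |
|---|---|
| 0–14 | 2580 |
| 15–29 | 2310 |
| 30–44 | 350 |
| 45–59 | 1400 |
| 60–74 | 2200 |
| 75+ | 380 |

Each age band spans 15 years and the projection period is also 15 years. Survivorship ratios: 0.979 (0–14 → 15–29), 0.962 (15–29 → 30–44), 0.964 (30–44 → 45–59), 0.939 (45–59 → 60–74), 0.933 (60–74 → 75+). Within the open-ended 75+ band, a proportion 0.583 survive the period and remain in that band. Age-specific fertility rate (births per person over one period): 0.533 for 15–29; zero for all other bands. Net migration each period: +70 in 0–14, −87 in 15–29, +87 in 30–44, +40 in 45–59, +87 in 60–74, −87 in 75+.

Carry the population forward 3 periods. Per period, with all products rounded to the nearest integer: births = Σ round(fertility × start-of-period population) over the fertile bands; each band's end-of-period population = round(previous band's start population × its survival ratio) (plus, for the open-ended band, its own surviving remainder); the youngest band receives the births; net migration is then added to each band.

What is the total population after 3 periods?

Let band 1 be 0–14 through band 6 = 75+.
Period 1.
Births: 2310 × 0.533 = 1231
Band 2: 2580 × 0.979 = 2526
Band 3: 2310 × 0.962 = 2222
Band 4: 350 × 0.964 = 337
Band 5: 1400 × 0.939 = 1315
Band 6: 2200 × 0.933 + 380 × 0.583 = 2053 + 222 = 2275
Net migration: Band 1 + 70 → 1301; Band 2 − 87 → 2439; Band 3 + 87 → 2309; Band 4 + 40 → 377; Band 5 + 87 → 1402; Band 6 − 87 → 2188
Giving 1301 / 2439 / 2309 / 377 / 1402 / 2188.
Period 2.
Births: 2439 × 0.533 = 1300
Band 2: 1301 × 0.979 = 1274
Band 3: 2439 × 0.962 = 2346
Band 4: 2309 × 0.964 = 2226
Band 5: 377 × 0.939 = 354
Band 6: 1402 × 0.933 + 2188 × 0.583 = 1308 + 1276 = 2584
Net migration: Band 1 + 70 → 1370; Band 2 − 87 → 1187; Band 3 + 87 → 2433; Band 4 + 40 → 2266; Band 5 + 87 → 441; Band 6 − 87 → 2497
Giving 1370 / 1187 / 2433 / 2266 / 441 / 2497.
Period 3.
Births: 1187 × 0.533 = 633
Band 2: 1370 × 0.979 = 1341
Band 3: 1187 × 0.962 = 1142
Band 4: 2433 × 0.964 = 2345
Band 5: 2266 × 0.939 = 2128
Band 6: 441 × 0.933 + 2497 × 0.583 = 411 + 1456 = 1867
Net migration: Band 1 + 70 → 703; Band 2 − 87 → 1254; Band 3 + 87 → 1229; Band 4 + 40 → 2385; Band 5 + 87 → 2215; Band 6 − 87 → 1780
Giving 703 / 1254 / 1229 / 2385 / 2215 / 1780.
Total after period 3: 703 + 1254 + 1229 + 2385 + 2215 + 1780 = 9566

9566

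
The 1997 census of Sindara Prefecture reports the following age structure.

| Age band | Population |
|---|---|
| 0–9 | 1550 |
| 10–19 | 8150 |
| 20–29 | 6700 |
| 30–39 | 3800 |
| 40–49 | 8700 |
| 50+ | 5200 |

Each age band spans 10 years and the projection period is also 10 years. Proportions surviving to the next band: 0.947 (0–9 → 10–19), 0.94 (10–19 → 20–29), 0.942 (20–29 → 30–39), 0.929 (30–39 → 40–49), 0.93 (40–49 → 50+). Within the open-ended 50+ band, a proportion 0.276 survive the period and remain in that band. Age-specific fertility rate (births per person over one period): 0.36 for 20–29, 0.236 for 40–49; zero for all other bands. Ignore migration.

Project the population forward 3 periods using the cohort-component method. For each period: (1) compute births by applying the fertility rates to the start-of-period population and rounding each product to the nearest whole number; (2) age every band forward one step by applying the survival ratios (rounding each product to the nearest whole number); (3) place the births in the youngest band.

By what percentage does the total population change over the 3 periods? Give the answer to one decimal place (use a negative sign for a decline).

-28.6

[period 1]
Births: 6700 × 0.36 = 2412  |  8700 × 0.236 = 2053 ⇒ total 4465
10–19: 1550 × 0.947 = 1468
20–29: 8150 × 0.94 = 7661
30–39: 6700 × 0.942 = 6311
40–49: 3800 × 0.929 = 3530
50+: 8700 × 0.93 + 5200 × 0.276 = 8091 + 1435 = 9526
→ [4465, 1468, 7661, 6311, 3530, 9526]
[period 2]
Births: 7661 × 0.36 = 2758  |  3530 × 0.236 = 833 ⇒ total 3591
10–19: 4465 × 0.947 = 4228
20–29: 1468 × 0.94 = 1380
30–39: 7661 × 0.942 = 7217
40–49: 6311 × 0.929 = 5863
50+: 3530 × 0.93 + 9526 × 0.276 = 3283 + 2629 = 5912
→ [3591, 4228, 1380, 7217, 5863, 5912]
[period 3]
Births: 1380 × 0.36 = 497  |  5863 × 0.236 = 1384 ⇒ total 1881
10–19: 3591 × 0.947 = 3401
20–29: 4228 × 0.94 = 3974
30–39: 1380 × 0.942 = 1300
40–49: 7217 × 0.929 = 6705
50+: 5863 × 0.93 + 5912 × 0.276 = 5453 + 1632 = 7085
→ [1881, 3401, 3974, 1300, 6705, 7085]
Total: 34100 → 24346; change = -9754; percentage change = -28.6%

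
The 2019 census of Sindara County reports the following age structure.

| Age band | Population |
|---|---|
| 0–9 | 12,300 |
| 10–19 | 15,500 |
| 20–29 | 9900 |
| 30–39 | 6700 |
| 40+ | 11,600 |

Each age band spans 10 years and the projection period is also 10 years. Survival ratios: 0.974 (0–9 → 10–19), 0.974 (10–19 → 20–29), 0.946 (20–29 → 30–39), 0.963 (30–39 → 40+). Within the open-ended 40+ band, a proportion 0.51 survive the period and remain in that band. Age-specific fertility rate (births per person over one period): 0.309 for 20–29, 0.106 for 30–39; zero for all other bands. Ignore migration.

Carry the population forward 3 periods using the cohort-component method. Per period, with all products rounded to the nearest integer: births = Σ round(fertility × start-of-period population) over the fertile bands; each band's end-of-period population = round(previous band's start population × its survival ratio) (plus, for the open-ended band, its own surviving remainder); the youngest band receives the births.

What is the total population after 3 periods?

Period 1:
Births: 9900 × 0.309 = 3059 ; 6700 × 0.106 = 710 → 3769
10–19: 12300 × 0.974 = 11980
20–29: 15500 × 0.974 = 15097
30–39: 9900 × 0.946 = 9365
40+: 6700 × 0.963 + 11600 × 0.51 = 6452 + 5916 = 12368
Giving 3769 / 11980 / 15097 / 9365 / 12368.
Period 2:
Births: 15097 × 0.309 = 4665 ; 9365 × 0.106 = 993 → 5658
10–19: 3769 × 0.974 = 3671
20–29: 11980 × 0.974 = 11669
30–39: 15097 × 0.946 = 14282
40+: 9365 × 0.963 + 12368 × 0.51 = 9018 + 6308 = 15326
Giving 5658 / 3671 / 11669 / 14282 / 15326.
Period 3:
Births: 11669 × 0.309 = 3606 ; 14282 × 0.106 = 1514 → 5120
10–19: 5658 × 0.974 = 5511
20–29: 3671 × 0.974 = 3576
30–39: 11669 × 0.946 = 11039
40+: 14282 × 0.963 + 15326 × 0.51 = 13754 + 7816 = 21570
Giving 5120 / 5511 / 3576 / 11039 / 21570.
Total after period 3: 5120 + 5511 + 3576 + 11039 + 21570 = 46816

46816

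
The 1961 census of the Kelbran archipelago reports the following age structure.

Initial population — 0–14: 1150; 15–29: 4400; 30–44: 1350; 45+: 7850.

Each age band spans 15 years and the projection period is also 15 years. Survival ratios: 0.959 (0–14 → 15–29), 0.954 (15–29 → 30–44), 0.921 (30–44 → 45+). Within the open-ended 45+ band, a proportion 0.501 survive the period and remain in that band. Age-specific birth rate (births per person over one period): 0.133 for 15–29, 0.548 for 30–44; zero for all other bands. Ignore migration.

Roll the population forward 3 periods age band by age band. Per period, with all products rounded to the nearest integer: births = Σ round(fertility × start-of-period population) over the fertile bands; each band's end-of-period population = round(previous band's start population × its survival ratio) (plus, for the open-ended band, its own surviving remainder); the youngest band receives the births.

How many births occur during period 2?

After projecting period 1:
Births: 4400 × 0.133 = 585, 1350 × 0.548 = 740 — total 1325
15–29: 1150 × 0.959 = 1103
30–44: 4400 × 0.954 = 4198
45+: 1350 × 0.921 + 7850 × 0.501 = 1243 + 3933 = 5176
Population now: 0–14=1325, 15–29=1103, 30–44=4198, 45+=5176
After projecting period 2:
Births: 1103 × 0.133 = 147, 4198 × 0.548 = 2301 — total 2448
15–29: 1325 × 0.959 = 1271
30–44: 1103 × 0.954 = 1052
45+: 4198 × 0.921 + 5176 × 0.501 = 3866 + 2593 = 6459
Population now: 0–14=2448, 15–29=1271, 30–44=1052, 45+=6459

2448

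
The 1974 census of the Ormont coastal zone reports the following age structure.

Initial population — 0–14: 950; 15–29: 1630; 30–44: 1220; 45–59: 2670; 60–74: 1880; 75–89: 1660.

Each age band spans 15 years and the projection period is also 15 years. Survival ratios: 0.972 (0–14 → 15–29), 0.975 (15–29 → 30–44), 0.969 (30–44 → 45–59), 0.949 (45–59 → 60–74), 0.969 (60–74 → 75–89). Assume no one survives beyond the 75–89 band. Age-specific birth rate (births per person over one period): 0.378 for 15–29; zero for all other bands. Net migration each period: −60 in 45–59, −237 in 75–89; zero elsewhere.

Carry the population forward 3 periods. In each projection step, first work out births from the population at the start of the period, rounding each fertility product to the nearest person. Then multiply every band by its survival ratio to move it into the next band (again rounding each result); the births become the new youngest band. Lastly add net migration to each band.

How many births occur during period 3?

After projecting period 1:
Births: 1630 * 0.378 = 616
15–29: 950 * 0.972 = 923
30–44: 1630 * 0.975 = 1589
45–59: 1220 * 0.969 = 1182
60–74: 2670 * 0.949 = 2534
75–89: 1880 * 0.969 = 1822
Net migration: 45–59 − 60 → 1122; 75–89 − 237 → 1585
Population now: 0–14=616, 15–29=923, 30–44=1589, 45–59=1122, 60–74=2534, 75–89=1585
After projecting period 2:
Births: 923 * 0.378 = 349
15–29: 616 * 0.972 = 599
30–44: 923 * 0.975 = 900
45–59: 1589 * 0.969 = 1540
60–74: 1122 * 0.949 = 1065
75–89: 2534 * 0.969 = 2455
Net migration: 45–59 − 60 → 1480; 75–89 − 237 → 2218
Population now: 0–14=349, 15–29=599, 30–44=900, 45–59=1480, 60–74=1065, 75–89=2218
After projecting period 3:
Births: 599 * 0.378 = 226
15–29: 349 * 0.972 = 339
30–44: 599 * 0.975 = 584
45–59: 900 * 0.969 = 872
60–74: 1480 * 0.949 = 1405
75–89: 1065 * 0.969 = 1032
Net migration: 45–59 − 60 → 812; 75–89 − 237 → 795
Population now: 0–14=226, 15–29=339, 30–44=584, 45–59=812, 60–74=1405, 75–89=795

226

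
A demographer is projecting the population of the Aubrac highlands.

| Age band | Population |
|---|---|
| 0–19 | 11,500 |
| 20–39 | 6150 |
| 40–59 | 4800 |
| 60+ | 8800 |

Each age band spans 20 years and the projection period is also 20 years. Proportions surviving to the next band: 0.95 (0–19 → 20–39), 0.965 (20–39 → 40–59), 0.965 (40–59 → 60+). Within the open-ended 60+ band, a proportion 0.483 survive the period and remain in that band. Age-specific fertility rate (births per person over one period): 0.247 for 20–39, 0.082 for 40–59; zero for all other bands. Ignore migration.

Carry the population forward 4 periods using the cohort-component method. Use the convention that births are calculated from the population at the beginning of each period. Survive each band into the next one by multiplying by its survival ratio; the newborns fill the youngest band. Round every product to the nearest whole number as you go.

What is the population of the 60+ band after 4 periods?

8943

After projecting period 1:
Births: 6150 × 0.247 = 1519, 4800 × 0.082 = 394 → 1913
20–39: 11500 × 0.95 = 10925
40–59: 6150 × 0.965 = 5935
60+: 4800 × 0.965 + 8800 × 0.483 = 4632 + 4250 = 8882
Population now: 0–19=1913, 20–39=10925, 40–59=5935, 60+=8882
After projecting period 2:
Births: 10925 × 0.247 = 2698, 5935 × 0.082 = 487 → 3185
20–39: 1913 × 0.95 = 1817
40–59: 10925 × 0.965 = 10543
60+: 5935 × 0.965 + 8882 × 0.483 = 5727 + 4290 = 10017
Population now: 0–19=3185, 20–39=1817, 40–59=10543, 60+=10017
After projecting period 3:
Births: 1817 × 0.247 = 449, 10543 × 0.082 = 865 → 1314
20–39: 3185 × 0.95 = 3026
40–59: 1817 × 0.965 = 1753
60+: 10543 × 0.965 + 10017 × 0.483 = 10174 + 4838 = 15012
Population now: 0–19=1314, 20–39=3026, 40–59=1753, 60+=15012
After projecting period 4:
Births: 3026 × 0.247 = 747, 1753 × 0.082 = 144 → 891
20–39: 1314 × 0.95 = 1248
40–59: 3026 × 0.965 = 2920
60+: 1753 × 0.965 + 15012 × 0.483 = 1692 + 7251 = 8943
Population now: 0–19=891, 20–39=1248, 40–59=2920, 60+=8943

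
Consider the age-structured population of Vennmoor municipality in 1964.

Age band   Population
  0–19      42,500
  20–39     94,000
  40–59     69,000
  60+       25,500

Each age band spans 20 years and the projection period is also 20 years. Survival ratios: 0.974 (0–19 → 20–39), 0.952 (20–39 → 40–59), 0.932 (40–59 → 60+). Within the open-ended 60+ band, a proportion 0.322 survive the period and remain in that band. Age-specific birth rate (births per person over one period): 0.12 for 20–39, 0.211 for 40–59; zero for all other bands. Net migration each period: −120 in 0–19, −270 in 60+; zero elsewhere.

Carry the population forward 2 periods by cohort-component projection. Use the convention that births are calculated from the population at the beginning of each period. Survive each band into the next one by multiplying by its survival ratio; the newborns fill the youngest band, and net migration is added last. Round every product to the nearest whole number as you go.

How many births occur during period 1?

— Period 1 —
Births: 94000 × 0.12 = 11280, 69000 × 0.211 = 14559 → 25839
20–39: 42500 × 0.974 = 41395
40–59: 94000 × 0.952 = 89488
60+: 69000 × 0.932 + 25500 × 0.322 = 64308 + 8211 = 72519
Net migration: 0–19 − 120 → 25719; 60+ − 270 → 72249
Population now: 0–19=25719, 20–39=41395, 40–59=89488, 60+=72249

25839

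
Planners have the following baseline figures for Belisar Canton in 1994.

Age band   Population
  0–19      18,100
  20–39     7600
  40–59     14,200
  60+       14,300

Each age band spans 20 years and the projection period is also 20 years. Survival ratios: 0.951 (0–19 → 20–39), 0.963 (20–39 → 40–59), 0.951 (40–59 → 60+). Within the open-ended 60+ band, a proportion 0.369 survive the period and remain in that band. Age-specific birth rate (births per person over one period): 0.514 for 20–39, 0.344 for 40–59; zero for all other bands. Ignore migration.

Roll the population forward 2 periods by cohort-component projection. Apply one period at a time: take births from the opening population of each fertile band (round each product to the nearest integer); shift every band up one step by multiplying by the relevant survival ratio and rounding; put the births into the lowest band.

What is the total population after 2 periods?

(Groups numbered youngest = 1 to oldest = 4.)
[period 1]
Births: 7600 × 0.514 = 3906 ; 14200 × 0.344 = 4885 → 8791
Group 2: 18100 × 0.951 = 17213
Group 3: 7600 × 0.963 = 7319
Group 4: 14200 × 0.951 + 14300 × 0.369 = 13504 + 5277 = 18781
Giving 8791 / 17213 / 7319 / 18781.
[period 2]
Births: 17213 × 0.514 = 8847 ; 7319 × 0.344 = 2518 → 11365
Group 2: 8791 × 0.951 = 8360
Group 3: 17213 × 0.963 = 16576
Group 4: 7319 × 0.951 + 18781 × 0.369 = 6960 + 6930 = 13890
Giving 11365 / 8360 / 16576 / 13890.
Total after period 2: 11365 + 8360 + 16576 + 13890 = 50191

50191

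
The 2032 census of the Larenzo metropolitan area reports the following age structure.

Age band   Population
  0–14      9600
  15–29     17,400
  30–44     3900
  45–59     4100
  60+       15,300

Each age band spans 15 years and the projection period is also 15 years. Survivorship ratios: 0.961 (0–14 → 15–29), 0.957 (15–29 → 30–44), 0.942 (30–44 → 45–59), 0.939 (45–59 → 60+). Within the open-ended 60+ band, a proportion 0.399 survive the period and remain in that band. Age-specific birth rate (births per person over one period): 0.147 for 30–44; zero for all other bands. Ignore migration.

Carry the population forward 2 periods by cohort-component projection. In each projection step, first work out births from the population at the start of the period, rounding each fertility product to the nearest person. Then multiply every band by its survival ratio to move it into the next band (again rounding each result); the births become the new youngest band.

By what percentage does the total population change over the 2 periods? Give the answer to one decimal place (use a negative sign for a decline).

-30.5

Call the groups 1 to 5, youngest first.
Period 1.
Births: 3900 × 0.147 = 573
Group 2: 9600 × 0.961 = 9226
Group 3: 17400 × 0.957 = 16652
Group 4: 3900 × 0.942 = 3674
Group 5: 4100 × 0.939 + 15300 × 0.399 = 3850 + 6105 = 9955
End of period: [573, 9226, 16652, 3674, 9955]
Period 2.
Births: 16652 × 0.147 = 2448
Group 2: 573 × 0.961 = 551
Group 3: 9226 × 0.957 = 8829
Group 4: 16652 × 0.942 = 15686
Group 5: 3674 × 0.939 + 9955 × 0.399 = 3450 + 3972 = 7422
End of period: [2448, 551, 8829, 15686, 7422]
Total: 50300 → 34936; change = -15364; percentage change = -30.5%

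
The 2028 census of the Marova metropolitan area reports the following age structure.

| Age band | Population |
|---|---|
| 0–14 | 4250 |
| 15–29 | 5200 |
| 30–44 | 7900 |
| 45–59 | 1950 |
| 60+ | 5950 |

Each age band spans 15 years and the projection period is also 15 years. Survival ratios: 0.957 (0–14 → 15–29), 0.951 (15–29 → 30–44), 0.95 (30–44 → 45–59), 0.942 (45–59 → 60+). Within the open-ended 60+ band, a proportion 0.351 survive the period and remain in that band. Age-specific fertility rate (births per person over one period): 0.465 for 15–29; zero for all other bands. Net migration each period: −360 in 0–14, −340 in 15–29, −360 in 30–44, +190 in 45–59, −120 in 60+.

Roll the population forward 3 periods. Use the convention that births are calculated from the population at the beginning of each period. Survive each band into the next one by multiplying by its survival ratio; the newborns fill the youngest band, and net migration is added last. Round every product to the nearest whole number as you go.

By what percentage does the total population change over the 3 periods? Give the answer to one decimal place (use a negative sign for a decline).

-48.9

Period 1:
Births: 5200 × 0.465 = 2418
15–29: 4250 × 0.957 = 4067
30–44: 5200 × 0.951 = 4945
45–59: 7900 × 0.95 = 7505
60+: 1950 × 0.942 + 5950 × 0.351 = 1837 + 2088 = 3925
Net migration: 0–14 − 360 → 2058; 15–29 − 340 → 3727; 30–44 − 360 → 4585; 45–59 + 190 → 7695; 60+ − 120 → 3805
Population now: 0–14=2058, 15–29=3727, 30–44=4585, 45–59=7695, 60+=3805
Period 2:
Births: 3727 × 0.465 = 1733
15–29: 2058 × 0.957 = 1970
30–44: 3727 × 0.951 = 3544
45–59: 4585 × 0.95 = 4356
60+: 7695 × 0.942 + 3805 × 0.351 = 7249 + 1336 = 8585
Net migration: 0–14 − 360 → 1373; 15–29 − 340 → 1630; 30–44 − 360 → 3184; 45–59 + 190 → 4546; 60+ − 120 → 8465
Population now: 0–14=1373, 15–29=1630, 30–44=3184, 45–59=4546, 60+=8465
Period 3:
Births: 1630 × 0.465 = 758
15–29: 1373 × 0.957 = 1314
30–44: 1630 × 0.951 = 1550
45–59: 3184 × 0.95 = 3025
60+: 4546 × 0.942 + 8465 × 0.351 = 4282 + 2971 = 7253
Net migration: 0–14 − 360 → 398; 15–29 − 340 → 974; 30–44 − 360 → 1190; 45–59 + 190 → 3215; 60+ − 120 → 7133
Population now: 0–14=398, 15–29=974, 30–44=1190, 45–59=3215, 60+=7133
Total: 25250 → 12910; change = -12340; percentage change = -48.9%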